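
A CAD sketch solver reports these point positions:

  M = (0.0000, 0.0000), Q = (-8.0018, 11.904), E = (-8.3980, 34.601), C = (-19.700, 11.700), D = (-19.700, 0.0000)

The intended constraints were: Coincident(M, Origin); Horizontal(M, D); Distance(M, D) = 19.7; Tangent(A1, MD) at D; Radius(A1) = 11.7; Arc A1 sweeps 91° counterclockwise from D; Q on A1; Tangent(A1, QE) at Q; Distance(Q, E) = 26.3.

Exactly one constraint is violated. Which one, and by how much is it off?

Distance(Q, E) = 26.3 — off by 3.60.

M = (0.00, 0.00) ✓; M.y = 0.00, D.y = 0.00 ✓; |MD| = 19.70 ✓; ∠(CD, DM) = 90.00° ✓; |CD| = 11.70 ✓; bearing(C→Q) − bearing(C→D) = 91.00° ✓; |CQ| = 11.70 ✓; ∠(CQ, QE) = 90.00° ✓; |QE| = 22.70 ✗.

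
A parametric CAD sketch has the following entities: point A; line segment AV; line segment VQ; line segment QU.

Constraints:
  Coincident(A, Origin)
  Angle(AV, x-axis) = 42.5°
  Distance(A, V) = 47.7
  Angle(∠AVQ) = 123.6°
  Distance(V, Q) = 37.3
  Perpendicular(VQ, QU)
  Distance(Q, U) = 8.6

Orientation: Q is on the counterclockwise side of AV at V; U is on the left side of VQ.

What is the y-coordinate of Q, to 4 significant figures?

69.08

A is at the origin; AV runs at 42.5° with length 47.7, so V = 47.7·(cos 42.5°, sin 42.5°) = (35.17, 32.23). ∠AVQ = 123.6°, so VQ runs at 42.5° + (180° − 123.6°) = 98.90° from the x-axis; with |VQ| = 37.3, Q = V + 37.3·(cos 98.90°, sin 98.90°) = (29.40, 69.08). So Q.y = 69.08.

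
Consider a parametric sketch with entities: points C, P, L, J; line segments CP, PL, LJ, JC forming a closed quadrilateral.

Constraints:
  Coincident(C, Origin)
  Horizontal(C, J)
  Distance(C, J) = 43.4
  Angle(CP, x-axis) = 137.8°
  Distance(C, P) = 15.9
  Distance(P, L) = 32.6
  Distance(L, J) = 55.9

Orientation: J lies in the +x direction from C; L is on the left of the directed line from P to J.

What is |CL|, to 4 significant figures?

39.54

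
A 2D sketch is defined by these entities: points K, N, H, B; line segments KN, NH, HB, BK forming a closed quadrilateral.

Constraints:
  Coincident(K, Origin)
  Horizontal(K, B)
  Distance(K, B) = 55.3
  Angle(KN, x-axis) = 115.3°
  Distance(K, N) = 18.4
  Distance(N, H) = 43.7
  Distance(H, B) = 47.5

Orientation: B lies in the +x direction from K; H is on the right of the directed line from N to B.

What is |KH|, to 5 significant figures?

25.353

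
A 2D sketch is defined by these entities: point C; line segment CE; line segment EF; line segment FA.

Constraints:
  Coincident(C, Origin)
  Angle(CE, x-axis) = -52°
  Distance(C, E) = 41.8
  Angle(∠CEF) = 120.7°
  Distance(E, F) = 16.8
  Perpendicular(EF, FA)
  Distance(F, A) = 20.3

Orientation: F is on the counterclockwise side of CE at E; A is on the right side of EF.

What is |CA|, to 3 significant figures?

68.0

∠CEF = 120.7°, so EF runs at -52.0° + (180° − 120.7°) = 7.30° from the x-axis; with |EF| = 16.8, F = E + 16.8·(cos 7.30°, sin 7.30°) = (42.4, -30.8). EF is perpendicular to FA; with |FA| = 20.3 on the right of EF, A = F + 20.3·(0.127, -0.992) = (45.0, -50.9). Then |CA| = |A − C| = 68.0.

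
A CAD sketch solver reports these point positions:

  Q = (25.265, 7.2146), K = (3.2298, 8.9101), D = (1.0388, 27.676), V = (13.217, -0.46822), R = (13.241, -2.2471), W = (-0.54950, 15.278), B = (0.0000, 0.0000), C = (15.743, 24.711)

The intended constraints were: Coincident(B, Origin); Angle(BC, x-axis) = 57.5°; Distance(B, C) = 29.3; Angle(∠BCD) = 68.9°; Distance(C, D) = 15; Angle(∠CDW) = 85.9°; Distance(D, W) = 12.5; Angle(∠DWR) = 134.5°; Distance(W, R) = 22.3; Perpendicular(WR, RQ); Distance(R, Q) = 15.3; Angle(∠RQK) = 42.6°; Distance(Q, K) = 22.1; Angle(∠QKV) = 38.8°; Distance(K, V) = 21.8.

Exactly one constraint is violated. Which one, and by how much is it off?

Distance(K, V) = 21.8 — off by 8.10.

B = (0.00, 0.00) ✓; BC at 57.50° ✓; |BC| = 29.30 ✓; ∠BCD = 68.90° ✓; |CD| = 15.00 ✓; ∠CDW = 85.90° ✓; |DW| = 12.50 ✓; ∠DWR = 134.5° ✓; |WR| = 22.30 ✓; ∠(WR, RQ) = 90.00° ✓; |RQ| = 15.30 ✓; ∠RQK = 42.60° ✓; |QK| = 22.10 ✓; ∠QKV = 38.80° ✓; |KV| = 13.70 ✗.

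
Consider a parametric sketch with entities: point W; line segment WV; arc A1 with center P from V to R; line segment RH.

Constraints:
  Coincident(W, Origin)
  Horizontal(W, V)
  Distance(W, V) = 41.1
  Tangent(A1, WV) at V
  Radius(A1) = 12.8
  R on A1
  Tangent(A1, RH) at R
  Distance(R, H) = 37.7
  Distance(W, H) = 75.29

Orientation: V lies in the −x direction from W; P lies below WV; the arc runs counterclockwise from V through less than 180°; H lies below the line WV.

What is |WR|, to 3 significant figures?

55.1

Checks: W.y = 0.00, V.y = 0.00 ✓; |PV| = 12.80 ✓; |PR| = 12.80 ✓; ∠(PR, RH) = 90.00° ✓; |RH| = 37.70 ✓; |WH| = 75.29 ✓.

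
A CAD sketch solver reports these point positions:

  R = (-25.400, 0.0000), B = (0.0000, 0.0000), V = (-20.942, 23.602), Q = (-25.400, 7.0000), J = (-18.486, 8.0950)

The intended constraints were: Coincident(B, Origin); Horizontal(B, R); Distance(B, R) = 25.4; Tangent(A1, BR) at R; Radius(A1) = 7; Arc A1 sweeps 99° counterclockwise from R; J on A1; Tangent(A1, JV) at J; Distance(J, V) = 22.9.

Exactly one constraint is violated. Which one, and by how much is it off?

Distance(J, V) = 22.9 — off by 7.20.

B = (0.00, 0.00) ✓; B.y = 0.00, R.y = 0.00 ✓; |BR| = 25.40 ✓; ∠(QR, RB) = 90.00° ✓; |QR| = 7.000 ✓; bearing(Q→J) − bearing(Q→R) = 99.00° ✓; |QJ| = 7.000 ✓; ∠(QJ, JV) = 90.00° ✓; |JV| = 15.70 ✗.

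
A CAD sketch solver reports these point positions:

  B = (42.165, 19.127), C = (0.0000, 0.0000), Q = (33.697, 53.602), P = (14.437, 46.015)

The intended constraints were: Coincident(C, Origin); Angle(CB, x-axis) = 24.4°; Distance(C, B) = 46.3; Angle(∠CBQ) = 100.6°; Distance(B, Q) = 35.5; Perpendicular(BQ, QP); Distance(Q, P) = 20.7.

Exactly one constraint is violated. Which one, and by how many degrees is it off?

Perpendicular(BQ, QP) — off by 7.70°.

C = (0.00, 0.00) ✓; CB at 24.40° ✓; |CB| = 46.30 ✓; ∠CBQ = 100.6° ✓; |BQ| = 35.50 ✓; ∠(BQ, QP) = 97.70° ✗; |QP| = 20.70 ✓.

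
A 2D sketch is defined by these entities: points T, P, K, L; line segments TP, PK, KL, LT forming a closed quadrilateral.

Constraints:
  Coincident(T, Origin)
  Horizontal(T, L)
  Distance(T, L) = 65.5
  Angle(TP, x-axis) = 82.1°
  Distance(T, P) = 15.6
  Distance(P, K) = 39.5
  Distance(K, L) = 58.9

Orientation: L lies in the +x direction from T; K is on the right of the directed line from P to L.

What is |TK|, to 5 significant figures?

25.594

T is at the origin; TL is horizontal with |TL| = 65.5 and L in +x, so L = (65.5, 0). TP runs at 82.1° with |TP| = 15.6, so P = (2.1441, 15.452). K is determined by |PK| = 39.5 and |KL| = 58.9 together: it lies at the intersection of circle(P, 39.5) and circle(L, 58.9). With |PL| = 65.213, the foot of the radical line on PL is 17.970 from P and the perpendicular offset is √(39.5² − 17.970²) = 35.176. Taking the right-of-PL solution: K = (11.268, -22.980).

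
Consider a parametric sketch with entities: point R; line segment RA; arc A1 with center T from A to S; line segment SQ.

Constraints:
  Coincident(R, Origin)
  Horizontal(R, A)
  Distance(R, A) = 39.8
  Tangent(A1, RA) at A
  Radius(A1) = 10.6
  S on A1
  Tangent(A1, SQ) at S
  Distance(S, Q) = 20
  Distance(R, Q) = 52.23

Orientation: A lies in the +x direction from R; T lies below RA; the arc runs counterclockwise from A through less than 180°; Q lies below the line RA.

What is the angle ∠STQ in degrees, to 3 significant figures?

62.1°

Checks: |TS| = 10.60 ✓; ∠(TS, SQ) = 90.00° ✓; |SQ| = 20.00 ✓; |RQ| = 52.23 ✓.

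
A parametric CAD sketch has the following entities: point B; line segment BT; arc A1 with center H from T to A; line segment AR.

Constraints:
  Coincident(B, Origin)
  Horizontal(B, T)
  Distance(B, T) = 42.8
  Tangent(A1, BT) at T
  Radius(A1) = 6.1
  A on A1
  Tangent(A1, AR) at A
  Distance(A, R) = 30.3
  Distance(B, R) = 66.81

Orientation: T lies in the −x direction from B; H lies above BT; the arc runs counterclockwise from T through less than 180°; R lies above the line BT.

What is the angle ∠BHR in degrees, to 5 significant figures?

127.83°

B is at the origin; B and T share the same y with |BT| = 42.8 and T on the −x side, so T = (-42.800, 0.0000). The tangent condition forces HT to be normal to BT, so H = T + (0, 6.1) = (-42.800, 6.1000). Since HA ⟂ AR (tangency), |HR| = √(6.1² + 30.3²) = 30.908 regardless of where A sits on A1. So R lies on both circle(B, 66.81) and circle(H, 30.908); the above-BT intersection is R = (-58.124, 32.941). A is the foot of the tangent from R: A = (-38.204, 10.110).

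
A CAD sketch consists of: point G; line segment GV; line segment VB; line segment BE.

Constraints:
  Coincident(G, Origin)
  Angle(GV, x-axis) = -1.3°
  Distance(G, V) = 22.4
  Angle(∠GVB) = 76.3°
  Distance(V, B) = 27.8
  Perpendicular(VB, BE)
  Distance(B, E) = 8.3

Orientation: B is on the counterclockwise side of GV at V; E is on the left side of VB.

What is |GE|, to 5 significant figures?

26.216

∠GVB = 76.3°, so VB runs at -1.3° + (180° − 76.3°) = 102.40° from the x-axis; with |VB| = 27.8, B = V + 27.8·(cos 102.40°, sin 102.40°) = (16.425, 26.643). VB ⟂ BE; with |BE| = 8.3 on the left of VB, E = B + 8.3·(-0.97667, -0.21474) = (8.3182, 24.861). Then |GE| = |E − G| = 26.216.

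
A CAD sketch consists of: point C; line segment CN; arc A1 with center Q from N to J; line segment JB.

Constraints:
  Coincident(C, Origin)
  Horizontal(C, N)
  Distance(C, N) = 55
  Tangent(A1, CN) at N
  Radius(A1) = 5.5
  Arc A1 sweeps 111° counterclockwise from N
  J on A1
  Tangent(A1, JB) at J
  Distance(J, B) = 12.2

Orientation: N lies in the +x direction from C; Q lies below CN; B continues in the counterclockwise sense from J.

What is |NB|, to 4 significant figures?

18.88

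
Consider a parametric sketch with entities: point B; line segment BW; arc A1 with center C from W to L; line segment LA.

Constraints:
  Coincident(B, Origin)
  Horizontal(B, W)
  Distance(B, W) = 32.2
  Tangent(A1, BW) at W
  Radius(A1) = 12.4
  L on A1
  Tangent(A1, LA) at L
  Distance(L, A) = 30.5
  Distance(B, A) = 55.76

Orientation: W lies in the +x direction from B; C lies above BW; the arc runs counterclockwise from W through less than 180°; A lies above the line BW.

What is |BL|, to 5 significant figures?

46.905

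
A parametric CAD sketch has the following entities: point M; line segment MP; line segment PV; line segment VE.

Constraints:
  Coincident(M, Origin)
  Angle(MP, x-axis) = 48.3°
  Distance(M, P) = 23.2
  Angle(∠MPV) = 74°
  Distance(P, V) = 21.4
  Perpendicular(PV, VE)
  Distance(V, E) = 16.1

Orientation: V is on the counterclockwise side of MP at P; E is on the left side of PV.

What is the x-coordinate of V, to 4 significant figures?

-3.850

M is at the origin; MP runs at 48.3° with length 23.2, so P = 23.2·(cos 48.3°, sin 48.3°) = (15.43, 17.32). ∠MPV = 74.0°, so PV runs at 48.3° + (180° − 74.0°) = 154.3° from the x-axis; with |PV| = 21.4, V = P + 21.4·(cos 154.3°, sin 154.3°) = (-3.850, 26.60). So V.x = -3.850.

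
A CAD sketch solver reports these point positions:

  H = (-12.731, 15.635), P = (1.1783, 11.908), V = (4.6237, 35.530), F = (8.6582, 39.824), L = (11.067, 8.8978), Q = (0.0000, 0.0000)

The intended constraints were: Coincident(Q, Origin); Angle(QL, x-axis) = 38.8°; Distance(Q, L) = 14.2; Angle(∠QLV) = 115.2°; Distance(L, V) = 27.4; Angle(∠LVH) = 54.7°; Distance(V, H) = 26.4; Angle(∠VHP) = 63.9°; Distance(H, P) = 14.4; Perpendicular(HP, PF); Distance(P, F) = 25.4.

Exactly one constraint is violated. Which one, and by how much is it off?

Distance(P, F) = 25.4 — off by 3.50.

Q = (0.00, 0.00) ✓; QL at 38.80° ✓; |QL| = 14.20 ✓; ∠QLV = 115.2° ✓; |LV| = 27.40 ✓; ∠LVH = 54.70° ✓; |VH| = 26.40 ✓; ∠VHP = 63.90° ✓; |HP| = 14.40 ✓; ∠(HP, PF) = 90.00° ✓; |PF| = 28.90 ✗.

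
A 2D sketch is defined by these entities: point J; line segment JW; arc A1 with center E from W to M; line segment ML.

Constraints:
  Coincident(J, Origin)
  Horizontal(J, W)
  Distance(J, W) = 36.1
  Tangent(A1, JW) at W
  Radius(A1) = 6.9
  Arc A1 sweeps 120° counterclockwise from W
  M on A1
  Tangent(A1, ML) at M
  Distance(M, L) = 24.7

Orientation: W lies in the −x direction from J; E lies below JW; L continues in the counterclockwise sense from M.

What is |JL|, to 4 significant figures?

43.49

J is at the origin; J and W share the same y with |JW| = 36.1 and W on the −x side, so W = (-36.10, 0.000). Since A1 is tangent to JW there, EW ⟂ JW, so E = W + (0, -6.9) = (-36.10, -6.900). On A1, W sits at bearing 90° from E; a 120° counterclockwise sweep puts M at bearing 210°, so M = E + 6.9·(cos 210°, sin 210°) = (-42.08, -10.35). The tangent condition forces EM to be normal to ML, so ML runs along (−sin 210°, cos 210°); with |ML| = 24.7, L = (-29.73, -31.74). Then |JL| = |L − J| = 43.49.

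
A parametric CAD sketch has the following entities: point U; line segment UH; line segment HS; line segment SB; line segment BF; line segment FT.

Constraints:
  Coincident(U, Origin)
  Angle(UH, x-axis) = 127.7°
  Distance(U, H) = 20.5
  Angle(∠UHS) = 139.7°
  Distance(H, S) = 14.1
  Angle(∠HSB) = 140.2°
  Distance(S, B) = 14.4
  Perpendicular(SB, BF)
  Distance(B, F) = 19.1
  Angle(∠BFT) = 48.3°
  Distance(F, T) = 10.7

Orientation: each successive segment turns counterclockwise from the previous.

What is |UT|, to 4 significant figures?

26.99

The perpendicularity gives BF at right angles to SB, so BF runs at -62.20°; with |BF| = 19.1, F = (-30.16, -4.460). ∠BFT = 48.3° gives FT at 69.50° from the x-axis; with |FT| = 10.7, T = (-26.41, 5.563). Then |UT| = |T − U| = 26.99.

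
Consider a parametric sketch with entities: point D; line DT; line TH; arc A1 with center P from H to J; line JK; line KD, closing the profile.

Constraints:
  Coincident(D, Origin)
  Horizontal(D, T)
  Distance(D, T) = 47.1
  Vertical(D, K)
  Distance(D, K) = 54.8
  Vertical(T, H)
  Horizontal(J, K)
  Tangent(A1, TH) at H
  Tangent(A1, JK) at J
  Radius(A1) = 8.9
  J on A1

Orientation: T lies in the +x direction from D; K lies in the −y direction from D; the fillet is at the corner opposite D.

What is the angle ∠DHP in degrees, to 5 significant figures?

44.261°

D is at the origin; DT is horizontal with |DT| = 47.1 and T on the +x side, so T = (47.100, 0.0000). D and K share the same x with |DK| = 54.8 and K on the −y side, so K = (0.0000, -54.800). The virtual corner opposite D is at (47.100, -54.800). Since A1 is tangent to TH there, PH ⟂ TH and A1 meets JK tangentially, so PJ is at right angles to JK, with radius 8.9, so the center P sits 8.9 in from both sides at P = (38.200, -45.900). That places the tangent points at H = (47.100, -45.900) on TH and J = (38.200, -54.800) on JK. Then cos ∠DHP = HD·HP / (|HD||HP|), giving 44.261°.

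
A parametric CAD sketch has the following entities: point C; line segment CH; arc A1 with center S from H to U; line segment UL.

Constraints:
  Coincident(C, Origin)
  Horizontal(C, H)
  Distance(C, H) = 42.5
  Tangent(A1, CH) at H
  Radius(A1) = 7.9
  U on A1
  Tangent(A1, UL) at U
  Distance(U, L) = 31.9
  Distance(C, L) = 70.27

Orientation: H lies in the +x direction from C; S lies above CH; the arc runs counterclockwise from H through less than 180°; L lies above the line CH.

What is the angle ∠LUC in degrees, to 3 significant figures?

116°

Checks: |SU| = 7.900 ✓; ∠(SU, UL) = 90.00° ✓; |UL| = 31.90 ✓; |CL| = 70.27 ✓.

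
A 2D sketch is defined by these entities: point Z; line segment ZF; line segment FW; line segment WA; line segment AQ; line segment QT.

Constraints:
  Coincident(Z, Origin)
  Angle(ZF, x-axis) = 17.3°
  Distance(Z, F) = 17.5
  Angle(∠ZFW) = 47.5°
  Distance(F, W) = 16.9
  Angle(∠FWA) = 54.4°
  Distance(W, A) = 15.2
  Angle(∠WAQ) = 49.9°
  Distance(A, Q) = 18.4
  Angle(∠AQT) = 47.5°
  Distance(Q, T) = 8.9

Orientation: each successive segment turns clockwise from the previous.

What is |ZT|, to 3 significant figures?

14.2

∠WAQ = 49.9° gives AQ at -10.9° from the x-axis; with |AQ| = 18.4, Q = (20.2, -0.298). ∠AQT = 47.5° gives QT at -143° from the x-axis; with |QT| = 8.9, T = (13.0, -5.60). Then |ZT| = |T − Z| = 14.2.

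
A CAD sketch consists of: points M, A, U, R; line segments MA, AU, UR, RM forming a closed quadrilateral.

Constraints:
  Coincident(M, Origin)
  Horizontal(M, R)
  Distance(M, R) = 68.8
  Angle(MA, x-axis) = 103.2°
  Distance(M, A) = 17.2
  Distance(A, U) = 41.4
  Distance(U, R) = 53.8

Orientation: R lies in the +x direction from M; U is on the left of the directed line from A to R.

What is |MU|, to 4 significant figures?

49.63

Checks: |AU| = 41.40 ✓; |UR| = 53.80 ✓.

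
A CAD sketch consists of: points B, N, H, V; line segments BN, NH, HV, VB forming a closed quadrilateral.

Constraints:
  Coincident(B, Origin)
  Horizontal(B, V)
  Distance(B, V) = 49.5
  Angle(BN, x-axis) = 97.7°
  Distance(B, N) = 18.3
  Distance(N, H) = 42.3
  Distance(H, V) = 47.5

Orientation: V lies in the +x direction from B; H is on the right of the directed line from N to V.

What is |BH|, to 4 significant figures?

24.20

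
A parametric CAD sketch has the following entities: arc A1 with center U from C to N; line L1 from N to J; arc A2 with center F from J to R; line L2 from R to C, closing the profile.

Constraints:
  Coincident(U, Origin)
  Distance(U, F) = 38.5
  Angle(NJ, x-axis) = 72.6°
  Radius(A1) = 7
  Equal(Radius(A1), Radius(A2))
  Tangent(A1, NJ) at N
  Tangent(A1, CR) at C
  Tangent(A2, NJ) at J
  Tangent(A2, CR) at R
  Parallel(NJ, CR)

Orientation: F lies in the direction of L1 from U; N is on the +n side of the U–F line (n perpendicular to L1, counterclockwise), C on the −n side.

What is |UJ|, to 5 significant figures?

39.131

Tangency of A1 to both parallel lines with radius 7.0 puts N and C at U ± 7.0·n: N = (-6.6797, 2.0933), C = (6.6797, -2.0933). Equal radii place J and R the same way about F: J = F + 7.0·n = (4.8334, 38.832), R = F − 7.0·n = (18.193, 34.645). Then |UJ| = |J − U| = 39.131.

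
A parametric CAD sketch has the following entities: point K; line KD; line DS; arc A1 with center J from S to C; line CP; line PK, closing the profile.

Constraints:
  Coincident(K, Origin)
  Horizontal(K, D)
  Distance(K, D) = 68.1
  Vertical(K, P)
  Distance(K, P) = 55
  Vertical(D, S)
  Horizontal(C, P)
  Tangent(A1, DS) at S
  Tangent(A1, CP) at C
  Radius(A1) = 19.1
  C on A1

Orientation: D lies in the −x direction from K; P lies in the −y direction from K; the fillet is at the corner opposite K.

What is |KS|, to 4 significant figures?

76.98

The virtual corner opposite K is at (-68.10, -55.00). Tangency of A1 to DS means the radius JS is perpendicular to DS and A1 meets CP tangentially, so JC is at right angles to CP, with radius 19.1, so the center J sits 19.1 in from both sides at J = (-49.00, -35.90). That places the tangent points at S = (-68.10, -35.90) on DS and C = (-49.00, -55.00) on CP. Then |KS| = |S − K| = 76.98.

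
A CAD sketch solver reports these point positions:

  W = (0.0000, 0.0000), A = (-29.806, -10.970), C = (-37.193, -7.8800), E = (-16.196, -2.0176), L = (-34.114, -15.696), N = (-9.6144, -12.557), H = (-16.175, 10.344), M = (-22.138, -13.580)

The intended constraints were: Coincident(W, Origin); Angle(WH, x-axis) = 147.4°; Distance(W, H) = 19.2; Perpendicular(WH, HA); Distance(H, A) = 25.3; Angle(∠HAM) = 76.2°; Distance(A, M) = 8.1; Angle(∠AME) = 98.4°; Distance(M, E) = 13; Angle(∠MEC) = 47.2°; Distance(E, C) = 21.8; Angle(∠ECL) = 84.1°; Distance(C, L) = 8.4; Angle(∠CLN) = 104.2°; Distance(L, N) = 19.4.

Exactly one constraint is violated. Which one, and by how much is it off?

Distance(L, N) = 19.4 — off by 5.30.

W = (0.00, 0.00) ✓; WH at 147.4° ✓; |WH| = 19.20 ✓; ∠(WH, HA) = 90.00° ✓; |HA| = 25.30 ✓; ∠HAM = 76.20° ✓; |AM| = 8.100 ✓; ∠AME = 98.40° ✓; |ME| = 13.00 ✓; ∠MEC = 47.20° ✓; |EC| = 21.80 ✓; ∠ECL = 84.10° ✓; |CL| = 8.401 ✓; ∠CLN = 104.2° ✓; |LN| = 24.70 ✗.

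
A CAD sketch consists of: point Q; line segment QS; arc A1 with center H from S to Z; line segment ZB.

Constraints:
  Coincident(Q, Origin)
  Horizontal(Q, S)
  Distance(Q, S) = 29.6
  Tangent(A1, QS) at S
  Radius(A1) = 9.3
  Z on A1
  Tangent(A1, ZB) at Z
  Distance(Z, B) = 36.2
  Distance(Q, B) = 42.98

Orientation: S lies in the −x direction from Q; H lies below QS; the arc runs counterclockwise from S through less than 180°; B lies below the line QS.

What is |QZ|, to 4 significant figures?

39.53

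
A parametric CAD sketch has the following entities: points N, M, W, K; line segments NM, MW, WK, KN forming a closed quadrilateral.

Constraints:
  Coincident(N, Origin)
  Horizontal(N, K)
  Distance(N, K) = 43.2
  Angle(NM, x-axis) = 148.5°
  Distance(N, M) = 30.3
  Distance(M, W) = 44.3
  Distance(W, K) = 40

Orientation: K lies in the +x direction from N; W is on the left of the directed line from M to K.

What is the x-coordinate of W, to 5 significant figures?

16.277

N is at the origin; N and K share the same y with |NK| = 43.2 and K in +x, so K = (43.2, 0). NM runs at 148.5° with |NM| = 30.3, so M = (-25.835, 15.832). W is determined by |MW| = 44.3 and |WK| = 40.0 together: it lies at the intersection of circle(M, 44.3) and circle(K, 40.0). With |MK| = 70.827, the foot of the radical line on MK is 37.973 from M and the perpendicular offset is √(44.3² − 37.973²) = 22.816. Taking the left-of-MK solution: W = (16.277, 29.583).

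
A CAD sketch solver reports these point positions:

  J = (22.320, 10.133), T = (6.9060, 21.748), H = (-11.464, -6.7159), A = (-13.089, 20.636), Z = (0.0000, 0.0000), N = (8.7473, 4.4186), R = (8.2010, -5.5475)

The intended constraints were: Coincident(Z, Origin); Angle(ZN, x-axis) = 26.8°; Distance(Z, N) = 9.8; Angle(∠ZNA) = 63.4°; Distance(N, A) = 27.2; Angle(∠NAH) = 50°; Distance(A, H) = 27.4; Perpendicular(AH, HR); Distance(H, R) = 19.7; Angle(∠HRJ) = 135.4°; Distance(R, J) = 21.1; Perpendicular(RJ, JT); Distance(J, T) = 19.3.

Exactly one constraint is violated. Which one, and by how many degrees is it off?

Perpendicular(RJ, JT) — off by 5.00°.

Z = (0.00, 0.00) ✓; ZN at 26.80° ✓; |ZN| = 9.800 ✓; ∠ZNA = 63.40° ✓; |NA| = 27.20 ✓; ∠NAH = 50.00° ✓; |AH| = 27.40 ✓; ∠(AH, HR) = 90.00° ✓; |HR| = 19.70 ✓; ∠HRJ = 135.4° ✓; |RJ| = 21.10 ✓; ∠(RJ, JT) = 95.00° ✗; |JT| = 19.30 ✓.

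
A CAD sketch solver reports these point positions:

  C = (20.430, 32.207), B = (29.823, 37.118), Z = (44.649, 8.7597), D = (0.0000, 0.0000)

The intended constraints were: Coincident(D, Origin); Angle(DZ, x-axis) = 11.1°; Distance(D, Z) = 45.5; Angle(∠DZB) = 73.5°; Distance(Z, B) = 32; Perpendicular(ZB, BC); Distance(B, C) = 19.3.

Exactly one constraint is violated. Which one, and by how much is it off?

Distance(B, C) = 19.3 — off by 8.70.

D = (0.00, 0.00) ✓; DZ at 11.10° ✓; |DZ| = 45.50 ✓; ∠DZB = 73.50° ✓; |ZB| = 32.00 ✓; ∠(ZB, BC) = 90.00° ✓; |BC| = 10.60 ✗.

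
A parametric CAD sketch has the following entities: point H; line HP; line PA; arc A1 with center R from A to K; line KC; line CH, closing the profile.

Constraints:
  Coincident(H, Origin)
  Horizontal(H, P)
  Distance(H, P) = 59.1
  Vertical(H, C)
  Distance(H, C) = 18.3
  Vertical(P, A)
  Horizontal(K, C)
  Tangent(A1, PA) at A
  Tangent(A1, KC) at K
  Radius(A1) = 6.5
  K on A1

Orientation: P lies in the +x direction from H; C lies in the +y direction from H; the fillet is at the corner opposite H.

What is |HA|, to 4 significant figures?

60.27

H is at the origin; HP is horizontal with |HP| = 59.1 and P on the +x side, so P = (59.10, 0.000). HC is vertical with |HC| = 18.3 and C on the +y side, so C = (0.000, 18.30). The virtual corner opposite H is at (59.10, 18.30). A1 meets PA tangentially, so RA is at right angles to PA and tangency of A1 to KC means the radius RK is perpendicular to KC, with radius 6.5, so the center R sits 6.5 in from both sides at R = (52.60, 11.80). That places the tangent points at A = (59.10, 11.80) on PA and K = (52.60, 18.30) on KC. Then |HA| = |A − H| = 60.27.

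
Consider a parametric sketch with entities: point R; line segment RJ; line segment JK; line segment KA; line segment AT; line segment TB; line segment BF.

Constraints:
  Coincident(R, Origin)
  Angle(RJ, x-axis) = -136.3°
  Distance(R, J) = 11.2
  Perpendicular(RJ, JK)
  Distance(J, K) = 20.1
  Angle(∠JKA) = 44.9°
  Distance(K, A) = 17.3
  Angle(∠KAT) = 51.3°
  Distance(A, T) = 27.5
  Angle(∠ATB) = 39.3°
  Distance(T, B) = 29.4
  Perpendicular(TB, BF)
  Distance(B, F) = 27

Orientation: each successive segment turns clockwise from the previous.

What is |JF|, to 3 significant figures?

25.7

∠ATB = 39.3° gives TB at 89.2° from the x-axis; with |TB| = 29.4, B = (-22.0, 14.7). TB ⟂ BF, so BF runs at -0.800°; with |BF| = 27.0, F = (5.01, 14.4). Then |JF| = |F − J| = 25.7.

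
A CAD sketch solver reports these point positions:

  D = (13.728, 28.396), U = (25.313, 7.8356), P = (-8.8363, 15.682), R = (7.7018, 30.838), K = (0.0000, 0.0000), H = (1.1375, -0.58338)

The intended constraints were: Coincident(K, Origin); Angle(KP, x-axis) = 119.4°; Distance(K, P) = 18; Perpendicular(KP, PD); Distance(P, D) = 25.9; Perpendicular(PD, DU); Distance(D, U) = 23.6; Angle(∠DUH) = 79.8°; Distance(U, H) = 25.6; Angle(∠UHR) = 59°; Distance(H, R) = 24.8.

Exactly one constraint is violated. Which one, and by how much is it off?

Distance(H, R) = 24.8 — off by 7.30.

K = (0.00, 0.00) ✓; KP at 119.4° ✓; |KP| = 18.00 ✓; ∠(KP, PD) = 90.00° ✓; |PD| = 25.90 ✓; ∠(PD, DU) = 90.00° ✓; |DU| = 23.60 ✓; ∠DUH = 79.80° ✓; |UH| = 25.60 ✓; ∠UHR = 59.00° ✓; |HR| = 32.10 ✗.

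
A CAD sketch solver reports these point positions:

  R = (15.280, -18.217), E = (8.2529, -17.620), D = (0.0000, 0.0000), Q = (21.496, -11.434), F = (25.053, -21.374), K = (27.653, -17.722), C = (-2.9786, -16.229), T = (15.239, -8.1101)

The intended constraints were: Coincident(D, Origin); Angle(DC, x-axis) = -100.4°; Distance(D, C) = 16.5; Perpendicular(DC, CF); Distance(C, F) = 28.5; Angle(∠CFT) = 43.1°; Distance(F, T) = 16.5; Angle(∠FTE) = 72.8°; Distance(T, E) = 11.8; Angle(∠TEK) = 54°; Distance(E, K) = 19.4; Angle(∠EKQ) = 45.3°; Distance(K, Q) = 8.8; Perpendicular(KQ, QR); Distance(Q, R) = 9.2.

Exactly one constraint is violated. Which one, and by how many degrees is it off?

Perpendicular(KQ, QR) — off by 3.10°.

D = (0.00, 0.00) ✓; DC at -100.4° ✓; |DC| = 16.50 ✓; ∠(DC, CF) = 90.00° ✓; |CF| = 28.50 ✓; ∠CFT = 43.10° ✓; |FT| = 16.50 ✓; ∠FTE = 72.80° ✓; |TE| = 11.80 ✓; ∠TEK = 54.00° ✓; |EK| = 19.40 ✓; ∠EKQ = 45.30° ✓; |KQ| = 8.800 ✓; ∠(KQ, QR) = 93.10° ✗; |QR| = 9.200 ✓.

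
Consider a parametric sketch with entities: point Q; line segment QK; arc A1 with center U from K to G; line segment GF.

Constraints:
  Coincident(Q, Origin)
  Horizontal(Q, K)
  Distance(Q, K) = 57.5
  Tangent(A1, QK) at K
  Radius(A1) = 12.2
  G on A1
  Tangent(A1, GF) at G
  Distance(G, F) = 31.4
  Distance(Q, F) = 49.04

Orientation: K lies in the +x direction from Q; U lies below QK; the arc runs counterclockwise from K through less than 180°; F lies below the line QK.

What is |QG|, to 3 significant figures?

46.9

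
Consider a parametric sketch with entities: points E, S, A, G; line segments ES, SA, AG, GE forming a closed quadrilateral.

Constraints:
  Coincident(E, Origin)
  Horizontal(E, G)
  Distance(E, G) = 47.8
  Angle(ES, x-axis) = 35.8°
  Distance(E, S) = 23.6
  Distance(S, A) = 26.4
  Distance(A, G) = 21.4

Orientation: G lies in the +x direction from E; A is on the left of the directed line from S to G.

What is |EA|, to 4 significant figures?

49.27

E is at the origin; EG is horizontal with |EG| = 47.8 and G in +x, so G = (47.8, 0). ES runs at 35.8° with |ES| = 23.6, so S = (19.14, 13.81). A is determined by |SA| = 26.4 and |AG| = 21.4 together: it lies at the intersection of circle(S, 26.4) and circle(G, 21.4). With |SG| = 31.81, the foot of the radical line on SG is 19.66 from S and the perpendicular offset is √(26.4² − 19.66²) = 17.62. Taking the left-of-SG solution: A = (44.50, 21.14).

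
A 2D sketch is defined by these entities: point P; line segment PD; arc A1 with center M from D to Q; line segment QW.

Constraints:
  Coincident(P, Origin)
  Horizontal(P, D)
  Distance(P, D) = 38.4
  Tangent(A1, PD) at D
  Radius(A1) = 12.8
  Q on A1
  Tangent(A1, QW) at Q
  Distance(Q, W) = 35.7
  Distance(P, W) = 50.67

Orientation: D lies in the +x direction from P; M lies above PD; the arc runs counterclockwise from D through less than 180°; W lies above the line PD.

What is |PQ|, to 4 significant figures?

52.02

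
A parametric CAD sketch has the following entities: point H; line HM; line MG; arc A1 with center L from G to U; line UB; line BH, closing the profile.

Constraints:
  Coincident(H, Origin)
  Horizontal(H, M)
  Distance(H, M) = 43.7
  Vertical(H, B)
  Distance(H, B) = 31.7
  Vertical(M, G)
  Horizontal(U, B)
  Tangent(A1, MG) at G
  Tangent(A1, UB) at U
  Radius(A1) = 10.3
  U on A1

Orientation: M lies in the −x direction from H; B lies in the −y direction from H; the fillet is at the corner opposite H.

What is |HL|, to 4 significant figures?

39.67

H is at the origin; HM is horizontal with |HM| = 43.7 and M on the −x side, so M = (-43.70, 0.000). HB is vertical with |HB| = 31.7 and B on the −y side, so B = (0.000, -31.70). The virtual corner opposite H is at (-43.70, -31.70). Since A1 is tangent to MG there, LG ⟂ MG and A1 meets UB tangentially, so LU is at right angles to UB, with radius 10.3, so the center L sits 10.3 in from both sides at L = (-33.40, -21.40). Then |HL| = |L − H| = 39.67.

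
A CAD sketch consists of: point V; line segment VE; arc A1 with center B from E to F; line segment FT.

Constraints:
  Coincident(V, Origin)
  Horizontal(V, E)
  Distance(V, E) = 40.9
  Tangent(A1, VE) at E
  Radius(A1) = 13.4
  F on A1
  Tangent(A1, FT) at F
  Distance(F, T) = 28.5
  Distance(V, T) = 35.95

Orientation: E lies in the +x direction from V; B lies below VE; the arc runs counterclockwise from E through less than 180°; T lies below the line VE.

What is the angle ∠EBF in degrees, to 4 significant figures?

62.12°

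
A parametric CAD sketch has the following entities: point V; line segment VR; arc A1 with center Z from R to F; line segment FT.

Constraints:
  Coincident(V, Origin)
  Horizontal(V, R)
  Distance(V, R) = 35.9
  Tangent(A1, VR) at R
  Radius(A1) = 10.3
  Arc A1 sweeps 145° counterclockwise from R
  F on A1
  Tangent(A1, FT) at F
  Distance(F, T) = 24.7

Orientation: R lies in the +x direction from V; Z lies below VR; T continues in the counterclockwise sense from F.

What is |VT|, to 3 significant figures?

60.0

On A1, R sits at bearing 90° from Z; a 145° counterclockwise sweep puts F at bearing 235°, so F = Z + 10.3·(cos 235°, sin 235°) = (30.0, -18.7). Since A1 is tangent to FT there, ZF ⟂ FT, so FT runs along (−sin 235°, cos 235°); with |FT| = 24.7, T = (50.2, -32.9). Then |VT| = |T − V| = 60.0.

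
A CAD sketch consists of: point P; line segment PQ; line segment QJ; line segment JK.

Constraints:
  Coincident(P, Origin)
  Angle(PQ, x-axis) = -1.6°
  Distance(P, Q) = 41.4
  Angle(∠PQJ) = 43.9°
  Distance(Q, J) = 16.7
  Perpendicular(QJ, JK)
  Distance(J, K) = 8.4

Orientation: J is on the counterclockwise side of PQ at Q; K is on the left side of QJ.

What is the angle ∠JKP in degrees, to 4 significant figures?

147.1°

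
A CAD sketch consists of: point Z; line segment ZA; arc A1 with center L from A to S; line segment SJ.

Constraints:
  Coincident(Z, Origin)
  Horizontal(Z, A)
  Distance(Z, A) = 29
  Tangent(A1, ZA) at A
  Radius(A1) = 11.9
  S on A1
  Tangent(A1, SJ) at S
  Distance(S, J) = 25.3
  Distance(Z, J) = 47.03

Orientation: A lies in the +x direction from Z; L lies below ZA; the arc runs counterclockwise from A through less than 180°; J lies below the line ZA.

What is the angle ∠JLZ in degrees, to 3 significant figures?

105°

Checks: |LS| = 11.90 ✓; ∠(LS, SJ) = 90.00° ✓; |SJ| = 25.30 ✓; |ZJ| = 47.03 ✓.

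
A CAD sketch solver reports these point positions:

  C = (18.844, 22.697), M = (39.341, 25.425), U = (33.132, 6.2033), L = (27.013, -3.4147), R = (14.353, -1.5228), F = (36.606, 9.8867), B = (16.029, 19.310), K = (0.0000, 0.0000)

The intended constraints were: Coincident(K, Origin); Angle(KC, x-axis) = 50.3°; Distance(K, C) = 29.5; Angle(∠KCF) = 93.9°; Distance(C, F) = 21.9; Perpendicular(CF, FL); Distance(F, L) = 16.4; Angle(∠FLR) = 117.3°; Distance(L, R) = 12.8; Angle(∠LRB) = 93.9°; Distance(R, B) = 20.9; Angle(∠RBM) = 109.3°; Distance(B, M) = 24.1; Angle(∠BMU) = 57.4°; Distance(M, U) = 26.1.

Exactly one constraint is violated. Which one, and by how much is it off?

Distance(M, U) = 26.1 — off by 5.90.

K = (0.00, 0.00) ✓; KC at 50.30° ✓; |KC| = 29.50 ✓; ∠KCF = 93.90° ✓; |CF| = 21.90 ✓; ∠(CF, FL) = 90.00° ✓; |FL| = 16.40 ✓; ∠FLR = 117.3° ✓; |LR| = 12.80 ✓; ∠LRB = 93.90° ✓; |RB| = 20.90 ✓; ∠RBM = 109.3° ✓; |BM| = 24.10 ✓; ∠BMU = 57.40° ✓; |MU| = 20.20 ✗.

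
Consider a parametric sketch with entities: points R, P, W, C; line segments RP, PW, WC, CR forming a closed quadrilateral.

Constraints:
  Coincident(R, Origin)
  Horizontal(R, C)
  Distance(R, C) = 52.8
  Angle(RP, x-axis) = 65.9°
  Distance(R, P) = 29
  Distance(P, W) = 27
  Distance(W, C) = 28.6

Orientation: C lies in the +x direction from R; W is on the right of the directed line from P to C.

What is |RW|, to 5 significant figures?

24.442

Checks: |PW| = 27.00 ✓; |WC| = 28.60 ✓.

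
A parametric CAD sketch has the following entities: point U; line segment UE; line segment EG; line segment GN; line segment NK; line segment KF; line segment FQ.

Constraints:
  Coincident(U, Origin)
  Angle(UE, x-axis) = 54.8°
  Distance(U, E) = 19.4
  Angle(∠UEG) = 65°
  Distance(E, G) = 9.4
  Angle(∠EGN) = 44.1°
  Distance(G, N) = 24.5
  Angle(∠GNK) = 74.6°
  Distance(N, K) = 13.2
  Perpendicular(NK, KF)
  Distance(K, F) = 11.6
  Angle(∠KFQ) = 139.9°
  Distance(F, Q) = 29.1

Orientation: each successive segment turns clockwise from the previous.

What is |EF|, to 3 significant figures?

4.36

∠GNK = 74.6° gives NK at 58.5° from the x-axis; with |NK| = 13.2, K = (-0.788, 25.7). NK ⟂ KF, so KF runs at -31.5°; with |KF| = 11.6, F = (9.10, 19.7). Then |EF| = |F − E| = 4.36.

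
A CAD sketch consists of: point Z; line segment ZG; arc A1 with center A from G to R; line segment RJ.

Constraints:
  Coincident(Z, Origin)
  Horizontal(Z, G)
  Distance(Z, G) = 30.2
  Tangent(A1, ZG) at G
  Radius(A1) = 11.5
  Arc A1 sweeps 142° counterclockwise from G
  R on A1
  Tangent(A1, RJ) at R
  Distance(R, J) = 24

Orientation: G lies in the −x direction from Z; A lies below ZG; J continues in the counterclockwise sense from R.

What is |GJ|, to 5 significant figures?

37.266

Z is at the origin; ZG is horizontal with |ZG| = 30.2 and G on the −x side, so G = (-30.200, 0.0000). Since A1 is tangent to ZG there, AG ⟂ ZG, so A = G + (0, -11.5) = (-30.200, -11.500). On A1, G sits at bearing 90° from A; a 142° counterclockwise sweep puts R at bearing 232°, so R = A + 11.5·(cos 232°, sin 232°) = (-37.280, -20.562). The tangent condition forces AR to be normal to RJ, so RJ runs along (−sin 232°, cos 232°); with |RJ| = 24.0, J = (-18.368, -35.338). Then |GJ| = |J − G| = 37.266.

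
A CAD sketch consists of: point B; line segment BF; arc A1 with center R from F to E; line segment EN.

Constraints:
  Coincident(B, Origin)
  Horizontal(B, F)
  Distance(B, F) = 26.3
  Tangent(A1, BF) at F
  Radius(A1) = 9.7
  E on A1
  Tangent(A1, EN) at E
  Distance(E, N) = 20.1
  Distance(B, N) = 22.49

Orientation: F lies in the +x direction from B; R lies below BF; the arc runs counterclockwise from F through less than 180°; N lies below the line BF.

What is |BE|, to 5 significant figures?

18.691

Checks: |RE| = 9.700 ✓; ∠(RE, EN) = 90.00° ✓; |EN| = 20.10 ✓; |BN| = 22.49 ✓.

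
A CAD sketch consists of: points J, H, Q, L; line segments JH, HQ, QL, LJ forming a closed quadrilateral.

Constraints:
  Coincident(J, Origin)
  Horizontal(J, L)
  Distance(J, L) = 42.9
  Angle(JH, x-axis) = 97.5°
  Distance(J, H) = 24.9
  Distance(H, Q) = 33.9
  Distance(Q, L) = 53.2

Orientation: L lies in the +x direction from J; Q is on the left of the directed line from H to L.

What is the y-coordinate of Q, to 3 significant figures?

48.5

J is at the origin; JL is horizontal with |JL| = 42.9 and L in +x, so L = (42.9, 0). JH runs at 97.5° with |JH| = 24.9, so H = (-3.25, 24.7). Q is determined by |HQ| = 33.9 and |QL| = 53.2 together: it lies at the intersection of circle(H, 33.9) and circle(L, 53.2). With |HL| = 52.3, the foot of the radical line on HL is 10.1 from H and the perpendicular offset is √(33.9² − 10.1²) = 32.4. Taking the left-of-HL solution: Q = (20.9, 48.5).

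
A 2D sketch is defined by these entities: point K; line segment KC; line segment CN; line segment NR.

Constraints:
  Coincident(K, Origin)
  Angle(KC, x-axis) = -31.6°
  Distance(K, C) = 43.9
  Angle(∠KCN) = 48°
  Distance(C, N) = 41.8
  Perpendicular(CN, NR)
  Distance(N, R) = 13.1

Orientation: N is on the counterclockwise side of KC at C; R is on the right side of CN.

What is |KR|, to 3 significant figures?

47.4

K is at the origin; KC runs at -31.6° with length 43.9, so C = 43.9·(cos -31.6°, sin -31.6°) = (37.4, -23.0). ∠KCN = 48.0°, so CN runs at -31.6° + (180° − 48.0°) = 100° from the x-axis; with |CN| = 41.8, N = C + 41.8·(cos 100°, sin 100°) = (29.8, 18.1). CN ⟂ NR; with |NR| = 13.1 on the right of CN, R = N + 13.1·(0.984, 0.181) = (42.7, 20.5). Then |KR| = |R − K| = 47.4.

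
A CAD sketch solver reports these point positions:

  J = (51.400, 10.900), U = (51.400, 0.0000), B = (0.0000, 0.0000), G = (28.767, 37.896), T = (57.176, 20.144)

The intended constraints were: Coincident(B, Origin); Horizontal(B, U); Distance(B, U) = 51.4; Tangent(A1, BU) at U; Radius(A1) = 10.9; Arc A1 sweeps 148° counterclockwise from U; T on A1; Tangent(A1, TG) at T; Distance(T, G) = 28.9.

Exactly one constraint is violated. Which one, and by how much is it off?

Distance(T, G) = 28.9 — off by 4.60.

B = (0.00, 0.00) ✓; B.y = 0.00, U.y = 0.00 ✓; |BU| = 51.40 ✓; ∠(JU, UB) = 90.00° ✓; |JU| = 10.90 ✓; bearing(J→T) − bearing(J→U) = 148.0° ✓; |JT| = 10.90 ✓; ∠(JT, TG) = 90.00° ✓; |TG| = 33.50 ✗.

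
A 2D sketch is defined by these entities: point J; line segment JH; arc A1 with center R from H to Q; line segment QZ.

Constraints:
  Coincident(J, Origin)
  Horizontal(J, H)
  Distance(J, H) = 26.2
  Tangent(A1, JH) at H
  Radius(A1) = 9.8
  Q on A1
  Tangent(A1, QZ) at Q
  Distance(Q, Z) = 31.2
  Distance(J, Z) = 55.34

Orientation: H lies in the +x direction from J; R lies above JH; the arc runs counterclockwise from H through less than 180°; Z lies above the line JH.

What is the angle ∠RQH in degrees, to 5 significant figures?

46.740°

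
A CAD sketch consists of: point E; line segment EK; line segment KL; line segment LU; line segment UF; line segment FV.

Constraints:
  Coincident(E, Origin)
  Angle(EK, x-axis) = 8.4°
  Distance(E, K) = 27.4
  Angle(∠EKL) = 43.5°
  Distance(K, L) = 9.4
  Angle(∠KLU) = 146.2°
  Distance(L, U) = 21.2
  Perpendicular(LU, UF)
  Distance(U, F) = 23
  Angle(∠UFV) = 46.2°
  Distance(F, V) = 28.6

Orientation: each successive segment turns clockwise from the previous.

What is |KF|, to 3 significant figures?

34.0

∠KLU = 146.2° gives LU at -162° from the x-axis; with |LU| = 21.2, U = (1.15, -9.98). The perpendicularity gives UF at right angles to LU, so UF runs at 108°; with |UF| = 23.0, F = (-5.99, 11.9). Then |KF| = |F − K| = 34.0.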